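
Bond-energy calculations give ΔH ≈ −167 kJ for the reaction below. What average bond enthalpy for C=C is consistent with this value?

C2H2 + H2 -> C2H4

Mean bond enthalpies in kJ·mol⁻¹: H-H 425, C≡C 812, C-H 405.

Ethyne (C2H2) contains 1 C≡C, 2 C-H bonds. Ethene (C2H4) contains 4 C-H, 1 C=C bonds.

D(C=C) ≈ 594 kJ/mol

Let D be the C=C bond energy.
Σ(broken) = 1×812 + 2×405 + 1×425 = 2047
Σ(formed) = 4×405 + 1×D = 1620 + D
ΔH = Σ(broken) − Σ(formed) = (2047) − (1620 + D) = +427 − D
Setting this equal to −167 kJ gives D = 594 kJ/mol.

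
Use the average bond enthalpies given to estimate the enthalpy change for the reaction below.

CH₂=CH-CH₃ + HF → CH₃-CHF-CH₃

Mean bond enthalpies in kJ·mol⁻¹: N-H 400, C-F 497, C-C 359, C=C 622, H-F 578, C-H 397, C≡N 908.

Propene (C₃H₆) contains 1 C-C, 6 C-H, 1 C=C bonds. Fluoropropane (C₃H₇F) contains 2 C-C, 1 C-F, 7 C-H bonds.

Bonds broken (reactants):
  C-C: 1 × 359 = 359
  C-H: 6 × 397 = 2382
  C=C: 1 × 622 = 622
  H-F: 1 × 578 = 578
  Σ(broken) = 3941 kJ
Bonds formed (products):
  C-C: 2 × 359 = 718
  C-F: 1 × 497 = 497
  C-H: 7 × 397 = 2779
  Σ(formed) = 3994 kJ
ΔH = Σ(broken) − Σ(formed) = 3941 − 3994 = −53 kJ

ΔH ≈ −53 kJ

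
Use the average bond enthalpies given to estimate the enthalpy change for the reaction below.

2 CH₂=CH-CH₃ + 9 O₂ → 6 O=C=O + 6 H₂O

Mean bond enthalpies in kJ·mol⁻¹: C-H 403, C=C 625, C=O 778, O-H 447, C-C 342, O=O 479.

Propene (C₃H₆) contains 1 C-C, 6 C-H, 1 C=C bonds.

ΔH ≈ −3619 kJ

Bonds broken (reactants):
  C-C: 2 × 342 = 684
  C-H: 12 × 403 = 4836
  C=C: 2 × 625 = 1250
  O=O: 9 × 479 = 4311
  Σ(broken) = 11081 kJ
Bonds formed (products):
  C=O: 12 × 778 = 9336
  O-H: 12 × 447 = 5364
  Σ(formed) = 14700 kJ
ΔH = Σ(broken) − Σ(formed) = 11081 − 14700 = −3619 kJ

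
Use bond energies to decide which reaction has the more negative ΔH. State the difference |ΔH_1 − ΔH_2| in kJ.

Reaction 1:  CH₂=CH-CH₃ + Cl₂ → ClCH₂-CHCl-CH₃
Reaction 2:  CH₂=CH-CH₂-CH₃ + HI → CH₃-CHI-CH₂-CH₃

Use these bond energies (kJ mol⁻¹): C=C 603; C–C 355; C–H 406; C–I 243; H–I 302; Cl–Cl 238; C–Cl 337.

Reaction 1, by 89 kJ

Reaction 1:
  Bonds broken (reactants):
    C–C: 1 × 355 = 355
    C–H: 6 × 406 = 2436
    C=C: 1 × 603 = 603
    Cl–Cl: 1 × 238 = 238
    Σ(broken) = 3632 kJ
  Bonds formed (products):
    C–C: 2 × 355 = 710
    C–Cl: 2 × 337 = 674
    C–H: 6 × 406 = 2436
    Σ(formed) = 3820 kJ
  ΔH_1 = 3632 − 3820 = −188 kJ
Reaction 2:
  Bonds broken (reactants):
    C–C: 2 × 355 = 710
    C–H: 8 × 406 = 3248
    C=C: 1 × 603 = 603
    H–I: 1 × 302 = 302
    Σ(broken) = 4863 kJ
  Bonds formed (products):
    C–C: 3 × 355 = 1065
    C–H: 9 × 406 = 3654
    C–I: 1 × 243 = 243
    Σ(formed) = 4962 kJ
  ΔH_2 = 4863 − 4962 = −99 kJ
ΔH_1 − ΔH_2 = −89 kJ, so reaction 1 has the more negative ΔH; |ΔH_1 − ΔH_2| = 89 kJ.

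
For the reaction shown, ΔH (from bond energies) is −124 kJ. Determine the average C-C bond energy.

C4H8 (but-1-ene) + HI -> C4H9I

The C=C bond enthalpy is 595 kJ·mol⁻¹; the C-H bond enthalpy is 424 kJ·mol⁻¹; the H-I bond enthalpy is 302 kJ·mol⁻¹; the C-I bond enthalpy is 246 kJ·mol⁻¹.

Let D be the C-C bond energy.
Σ(broken) = 2×D + 8×424 + 1×595 + 1×302 = 4289 + 2D
Σ(formed) = 3×D + 9×424 + 1×246 = 4062 + 3D
ΔH = Σ(broken) − Σ(formed) = (4289 + 2D) − (4062 + 3D) = +227 − D
Setting this equal to −124 kJ gives D = 351 kJ/mol.

D(C-C) ≈ 351 kJ/mol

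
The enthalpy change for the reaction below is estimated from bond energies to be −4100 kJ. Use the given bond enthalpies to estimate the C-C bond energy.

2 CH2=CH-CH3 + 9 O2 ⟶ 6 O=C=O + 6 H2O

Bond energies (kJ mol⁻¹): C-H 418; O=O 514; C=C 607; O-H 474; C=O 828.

Let D be the C-C bond energy.
Σ(broken) = 2×D + 12×418 + 2×607 + 9×514 = 10856 + 2D
Σ(formed) = 12×828 + 12×474 = 15624
ΔH = Σ(broken) − Σ(formed) = (10856 + 2D) − (15624) = −4768 + 2D
Setting this equal to −4100 kJ gives 2D = 668, so D = 334 kJ/mol.

D(C-C) ≈ 334 kJ/mol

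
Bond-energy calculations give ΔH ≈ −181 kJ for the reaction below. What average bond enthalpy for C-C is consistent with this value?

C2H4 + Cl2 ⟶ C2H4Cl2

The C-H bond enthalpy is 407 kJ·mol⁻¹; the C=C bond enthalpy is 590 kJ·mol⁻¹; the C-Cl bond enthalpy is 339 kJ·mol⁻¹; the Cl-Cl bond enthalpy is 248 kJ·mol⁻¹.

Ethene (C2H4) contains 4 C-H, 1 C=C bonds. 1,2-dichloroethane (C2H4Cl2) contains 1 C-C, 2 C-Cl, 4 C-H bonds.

Let D be the C-C bond energy.
Σ(broken) = 4×407 + 1×590 + 1×248 = 2466
Σ(formed) = 1×D + 2×339 + 4×407 = 2306 + D
ΔH = Σ(broken) − Σ(formed) = (2466) − (2306 + D) = +160 − D
Setting this equal to −181 kJ gives D = 341 kJ/mol.

D(C-C) ≈ 341 kJ/mol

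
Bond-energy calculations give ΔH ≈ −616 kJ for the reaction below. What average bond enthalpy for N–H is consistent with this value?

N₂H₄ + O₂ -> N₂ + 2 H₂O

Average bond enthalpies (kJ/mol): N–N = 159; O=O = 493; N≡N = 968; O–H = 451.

Let D be the N–H bond energy.
Σ(broken) = 4×D + 1×159 + 1×493 = 652 + 4D
Σ(formed) = 1×968 + 4×451 = 2772
ΔH = Σ(broken) − Σ(formed) = (652 + 4D) − (2772) = −2120 + 4D
Setting this equal to −616 kJ gives 4D = 1504, so D = 376 kJ/mol.

D(N–H) ≈ 376 kJ/mol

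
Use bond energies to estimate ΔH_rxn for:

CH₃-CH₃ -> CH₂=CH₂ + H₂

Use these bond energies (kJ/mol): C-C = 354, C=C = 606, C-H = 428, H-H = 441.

ΔH ≈ +163 kJ

Bonds broken (reactants):
  C-C: 1 × 354 = 354
  C-H: 6 × 428 = 2568
  Σ(broken) = 2922 kJ
Bonds formed (products):
  C-H: 4 × 428 = 1712
  C=C: 1 × 606 = 606
  H-H: 1 × 441 = 441
  Σ(formed) = 2759 kJ
ΔH = Σ(broken) − Σ(formed) = 2922 − 2759 = +163 kJ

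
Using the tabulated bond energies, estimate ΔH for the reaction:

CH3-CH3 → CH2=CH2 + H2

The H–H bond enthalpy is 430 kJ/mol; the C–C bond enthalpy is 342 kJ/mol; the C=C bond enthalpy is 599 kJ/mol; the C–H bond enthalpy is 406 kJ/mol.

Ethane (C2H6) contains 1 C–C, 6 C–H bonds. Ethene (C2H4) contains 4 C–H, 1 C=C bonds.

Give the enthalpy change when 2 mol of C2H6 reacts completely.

ΔH = +250 kJ

Bonds broken (reactants):
  C–C: 1 × 342 = 342
  C–H: 6 × 406 = 2436
  Σ(broken) = 2778 kJ
Bonds formed (products):
  C–H: 4 × 406 = 1624
  C=C: 1 × 599 = 599
  H–H: 1 × 430 = 430
  Σ(formed) = 2653 kJ
ΔH = Σ(broken) − Σ(formed) = 2778 − 2653 = +125 kJ
For 2× the reaction as written: 2 × (+125) = +250 kJ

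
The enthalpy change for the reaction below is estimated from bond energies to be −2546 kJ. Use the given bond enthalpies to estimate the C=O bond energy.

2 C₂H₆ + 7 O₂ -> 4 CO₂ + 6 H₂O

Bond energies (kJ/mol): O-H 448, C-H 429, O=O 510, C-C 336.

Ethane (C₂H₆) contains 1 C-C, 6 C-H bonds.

D(C=O) ≈ 820 kJ/mol

Let D be the C=O bond energy.
Σ(broken) = 2×336 + 12×429 + 7×510 = 9390
Σ(formed) = 8×D + 12×448 = 5376 + 8D
ΔH = Σ(broken) − Σ(formed) = (9390) − (5376 + 8D) = +4014 − 8D
Setting this equal to −2546 kJ gives 8D = 6560, so D = 820 kJ/mol.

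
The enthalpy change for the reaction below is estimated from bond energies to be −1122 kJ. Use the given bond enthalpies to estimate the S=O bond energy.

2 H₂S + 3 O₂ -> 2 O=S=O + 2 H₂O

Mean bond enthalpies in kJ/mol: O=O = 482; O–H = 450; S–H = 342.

Let D be the S=O bond energy.
Σ(broken) = 3×482 + 4×342 = 2814
Σ(formed) = 4×450 + 4×D = 1800 + 4D
ΔH = Σ(broken) − Σ(formed) = (2814) − (1800 + 4D) = +1014 − 4D
Setting this equal to −1122 kJ gives 4D = 2136, so D = 534 kJ/mol.

D(S=O) ≈ 534 kJ/mol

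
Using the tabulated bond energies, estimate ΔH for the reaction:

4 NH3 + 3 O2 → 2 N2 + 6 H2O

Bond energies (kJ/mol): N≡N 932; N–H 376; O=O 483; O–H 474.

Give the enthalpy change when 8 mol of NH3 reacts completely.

Bonds broken (reactants):
  N–H: 12 × 376 = 4512
  O=O: 3 × 483 = 1449
  Σ(broken) = 5961 kJ
Bonds formed (products):
  N≡N: 2 × 932 = 1864
  O–H: 12 × 474 = 5688
  Σ(formed) = 7552 kJ
ΔH = Σ(broken) − Σ(formed) = 5961 − 7552 = −1591 kJ
For 2× the reaction as written: 2 × (−1591) = −3182 kJ

ΔH = −3182 kJ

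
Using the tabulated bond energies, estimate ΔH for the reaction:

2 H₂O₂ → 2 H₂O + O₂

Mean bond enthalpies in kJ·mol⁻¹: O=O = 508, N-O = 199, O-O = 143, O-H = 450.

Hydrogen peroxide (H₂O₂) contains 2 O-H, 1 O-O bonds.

ΔH ≈ −222 kJ

Bonds broken (reactants):
  O-H: 4 × 450 = 1800
  O-O: 2 × 143 = 286
  Σ(broken) = 2086 kJ
Bonds formed (products):
  O-H: 4 × 450 = 1800
  O=O: 1 × 508 = 508
  Σ(formed) = 2308 kJ
ΔH = Σ(broken) − Σ(formed) = 2086 − 2308 = −222 kJ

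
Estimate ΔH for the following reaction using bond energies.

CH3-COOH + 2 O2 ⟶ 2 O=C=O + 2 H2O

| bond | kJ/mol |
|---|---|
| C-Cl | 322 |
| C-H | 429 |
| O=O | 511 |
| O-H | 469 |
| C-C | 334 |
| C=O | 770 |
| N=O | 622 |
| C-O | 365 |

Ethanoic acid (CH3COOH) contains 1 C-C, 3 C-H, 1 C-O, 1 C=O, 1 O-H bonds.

Bonds broken (reactants):
  C-C: 1 × 334 = 334
  C-H: 3 × 429 = 1287
  C-O: 1 × 365 = 365
  C=O: 1 × 770 = 770
  O-H: 1 × 469 = 469
  O=O: 2 × 511 = 1022
  Σ(broken) = 4247 kJ
Bonds formed (products):
  C=O: 4 × 770 = 3080
  O-H: 4 × 469 = 1876
  Σ(formed) = 4956 kJ
ΔH = Σ(broken) − Σ(formed) = 4247 − 4956 = −709 kJ

ΔH ≈ −709 kJ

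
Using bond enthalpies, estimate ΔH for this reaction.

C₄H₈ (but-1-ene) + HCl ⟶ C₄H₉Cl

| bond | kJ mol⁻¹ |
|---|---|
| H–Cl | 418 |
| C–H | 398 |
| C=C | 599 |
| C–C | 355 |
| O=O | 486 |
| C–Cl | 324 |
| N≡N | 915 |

ΔH ≈ −60 kJ

Bonds broken (reactants):
  C–C: 2 × 355 = 710
  C–H: 8 × 398 = 3184
  C=C: 1 × 599 = 599
  H–Cl: 1 × 418 = 418
  Σ(broken) = 4911 kJ
Bonds formed (products):
  C–C: 3 × 355 = 1065
  C–Cl: 1 × 324 = 324
  C–H: 9 × 398 = 3582
  Σ(formed) = 4971 kJ
ΔH = Σ(broken) − Σ(formed) = 4911 − 4971 = −60 kJ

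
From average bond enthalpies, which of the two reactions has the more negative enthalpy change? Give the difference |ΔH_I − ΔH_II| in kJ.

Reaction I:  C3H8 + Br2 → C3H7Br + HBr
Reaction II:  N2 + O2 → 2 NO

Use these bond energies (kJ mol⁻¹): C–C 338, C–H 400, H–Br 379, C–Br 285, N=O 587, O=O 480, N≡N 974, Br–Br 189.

Reaction I:
  Bonds broken (reactants):
    Br–Br: 1 × 189 = 189
    C–C: 2 × 338 = 676
    C–H: 8 × 400 = 3200
    Σ(broken) = 4065 kJ
  Bonds formed (products):
    C–Br: 1 × 285 = 285
    C–C: 2 × 338 = 676
    C–H: 7 × 400 = 2800
    H–Br: 1 × 379 = 379
    Σ(formed) = 4140 kJ
  ΔH_I = 4065 − 4140 = −75 kJ
Reaction II:
  Bonds broken (reactants):
    N≡N: 1 × 974 = 974
    O=O: 1 × 480 = 480
    Σ(broken) = 1454 kJ
  Bonds formed (products):
    N=O: 2 × 587 = 1174
    Σ(formed) = 1174 kJ
  ΔH_II = 1454 − 1174 = +280 kJ
ΔH_I − ΔH_II = −355 kJ, so reaction I has the more negative ΔH; |ΔH_I − ΔH_II| = 355 kJ.

Reaction I, by 355 kJ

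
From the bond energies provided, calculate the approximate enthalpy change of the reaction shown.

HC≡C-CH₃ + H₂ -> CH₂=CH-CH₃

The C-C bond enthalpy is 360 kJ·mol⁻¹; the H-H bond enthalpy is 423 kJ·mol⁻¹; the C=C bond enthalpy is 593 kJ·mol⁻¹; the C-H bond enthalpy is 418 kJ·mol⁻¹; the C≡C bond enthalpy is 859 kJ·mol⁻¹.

ΔH ≈ −147 kJ

Bonds broken (reactants):
  C≡C: 1 × 859 = 859
  C-C: 1 × 360 = 360
  C-H: 4 × 418 = 1672
  H-H: 1 × 423 = 423
  Σ(broken) = 3314 kJ
Bonds formed (products):
  C-C: 1 × 360 = 360
  C-H: 6 × 418 = 2508
  C=C: 1 × 593 = 593
  Σ(formed) = 3461 kJ
ΔH = Σ(broken) − Σ(formed) = 3314 − 3461 = −147 kJ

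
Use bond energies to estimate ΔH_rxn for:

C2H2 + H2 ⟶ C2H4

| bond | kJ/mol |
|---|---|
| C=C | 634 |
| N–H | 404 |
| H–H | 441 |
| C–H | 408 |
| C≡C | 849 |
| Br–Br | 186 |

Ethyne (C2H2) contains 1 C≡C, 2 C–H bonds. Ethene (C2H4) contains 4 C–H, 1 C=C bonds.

ΔH ≈ −160 kJ

Bonds broken (reactants):
  C≡C: 1 × 849 = 849
  C–H: 2 × 408 = 816
  H–H: 1 × 441 = 441
  Σ(broken) = 2106 kJ
Bonds formed (products):
  C–H: 4 × 408 = 1632
  C=C: 1 × 634 = 634
  Σ(formed) = 2266 kJ
ΔH = Σ(broken) − Σ(formed) = 2106 − 2266 = −160 kJ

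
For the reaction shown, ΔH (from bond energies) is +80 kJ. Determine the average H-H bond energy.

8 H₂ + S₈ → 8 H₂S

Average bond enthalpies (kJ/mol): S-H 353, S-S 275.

Let D be the H-H bond energy.
Σ(broken) = 8×D + 8×275 = 2200 + 8D
Σ(formed) = 16×353 = 5648
ΔH = Σ(broken) − Σ(formed) = (2200 + 8D) − (5648) = −3448 + 8D
Setting this equal to +80 kJ gives 8D = 3528, so D = 441 kJ/mol.

D(H-H) ≈ 441 kJ/mol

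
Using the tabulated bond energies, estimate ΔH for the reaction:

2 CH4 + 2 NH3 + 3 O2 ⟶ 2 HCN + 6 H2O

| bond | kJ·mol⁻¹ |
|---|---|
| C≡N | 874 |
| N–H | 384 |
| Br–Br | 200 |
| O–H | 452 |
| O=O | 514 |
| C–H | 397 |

Bonds broken (reactants):
  C–H: 8 × 397 = 3176
  N–H: 6 × 384 = 2304
  O=O: 3 × 514 = 1542
  Σ(broken) = 7022 kJ
Bonds formed (products):
  C≡N: 2 × 874 = 1748
  C–H: 2 × 397 = 794
  O–H: 12 × 452 = 5424
  Σ(formed) = 7966 kJ
ΔH = Σ(broken) − Σ(formed) = 7022 − 7966 = −944 kJ

ΔH ≈ −944 kJ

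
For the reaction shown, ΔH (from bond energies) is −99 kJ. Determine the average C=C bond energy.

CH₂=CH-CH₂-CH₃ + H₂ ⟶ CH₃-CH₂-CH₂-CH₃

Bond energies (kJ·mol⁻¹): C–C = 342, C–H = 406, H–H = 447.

Let D be the C=C bond energy.
Σ(broken) = 2×342 + 8×406 + 1×D + 1×447 = 4379 + D
Σ(formed) = 3×342 + 10×406 = 5086
ΔH = Σ(broken) − Σ(formed) = (4379 + D) − (5086) = −707 + D
Setting this equal to −99 kJ gives D = 608 kJ/mol.

D(C=C) ≈ 608 kJ/mol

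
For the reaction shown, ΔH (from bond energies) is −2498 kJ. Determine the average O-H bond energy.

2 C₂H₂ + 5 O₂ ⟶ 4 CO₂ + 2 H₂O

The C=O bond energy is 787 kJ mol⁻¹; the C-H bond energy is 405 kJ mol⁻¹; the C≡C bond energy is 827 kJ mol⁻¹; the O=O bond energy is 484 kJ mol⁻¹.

Let D be the O-H bond energy.
Σ(broken) = 2×827 + 4×405 + 5×484 = 5694
Σ(formed) = 8×787 + 4×D = 6296 + 4D
ΔH = Σ(broken) − Σ(formed) = (5694) − (6296 + 4D) = −602 − 4D
Setting this equal to −2498 kJ gives 4D = 1896, so D = 474 kJ/mol.

D(O-H) ≈ 474 kJ/mol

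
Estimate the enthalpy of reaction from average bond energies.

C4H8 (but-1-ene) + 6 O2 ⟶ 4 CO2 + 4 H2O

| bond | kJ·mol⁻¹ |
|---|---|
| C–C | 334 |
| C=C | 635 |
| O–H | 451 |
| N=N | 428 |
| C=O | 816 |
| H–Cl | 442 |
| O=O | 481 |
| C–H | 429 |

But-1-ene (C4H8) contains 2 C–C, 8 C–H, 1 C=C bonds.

ΔH ≈ −2515 kJ

Bonds broken (reactants):
  C–C: 2 × 334 = 668
  C–H: 8 × 429 = 3432
  C=C: 1 × 635 = 635
  O=O: 6 × 481 = 2886
  Σ(broken) = 7621 kJ
Bonds formed (products):
  C=O: 8 × 816 = 6528
  O–H: 8 × 451 = 3608
  Σ(formed) = 10136 kJ
ΔH = Σ(broken) − Σ(formed) = 7621 − 10136 = −2515 kJ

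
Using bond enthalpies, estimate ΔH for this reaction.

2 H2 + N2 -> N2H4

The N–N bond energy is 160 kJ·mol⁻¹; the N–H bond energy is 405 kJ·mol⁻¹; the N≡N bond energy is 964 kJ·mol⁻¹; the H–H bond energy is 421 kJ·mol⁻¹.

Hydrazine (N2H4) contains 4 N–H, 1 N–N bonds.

Bonds broken (reactants):
  H–H: 2 × 421 = 842
  N≡N: 1 × 964 = 964
  Σ(broken) = 1806 kJ
Bonds formed (products):
  N–H: 4 × 405 = 1620
  N–N: 1 × 160 = 160
  Σ(formed) = 1780 kJ
ΔH = Σ(broken) − Σ(formed) = 1806 − 1780 = +26 kJ

ΔH ≈ +26 kJ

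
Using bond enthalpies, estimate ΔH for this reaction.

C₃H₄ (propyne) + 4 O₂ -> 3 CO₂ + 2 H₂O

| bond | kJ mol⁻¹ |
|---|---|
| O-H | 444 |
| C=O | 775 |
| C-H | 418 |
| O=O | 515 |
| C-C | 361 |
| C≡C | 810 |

Bonds broken (reactants):
  C≡C: 1 × 810 = 810
  C-C: 1 × 361 = 361
  C-H: 4 × 418 = 1672
  O=O: 4 × 515 = 2060
  Σ(broken) = 4903 kJ
Bonds formed (products):
  C=O: 6 × 775 = 4650
  O-H: 4 × 444 = 1776
  Σ(formed) = 6426 kJ
ΔH = Σ(broken) − Σ(formed) = 4903 − 6426 = −1523 kJ

ΔH ≈ −1523 kJ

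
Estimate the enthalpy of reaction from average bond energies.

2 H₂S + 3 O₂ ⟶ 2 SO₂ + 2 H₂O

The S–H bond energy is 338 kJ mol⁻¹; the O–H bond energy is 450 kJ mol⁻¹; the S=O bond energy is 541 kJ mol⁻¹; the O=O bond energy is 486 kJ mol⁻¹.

ΔH ≈ −1154 kJ

Bonds broken (reactants):
  O=O: 3 × 486 = 1458
  S–H: 4 × 338 = 1352
  Σ(broken) = 2810 kJ
Bonds formed (products):
  O–H: 4 × 450 = 1800
  S=O: 4 × 541 = 2164
  Σ(formed) = 3964 kJ
ΔH = Σ(broken) − Σ(formed) = 2810 − 3964 = −1154 kJ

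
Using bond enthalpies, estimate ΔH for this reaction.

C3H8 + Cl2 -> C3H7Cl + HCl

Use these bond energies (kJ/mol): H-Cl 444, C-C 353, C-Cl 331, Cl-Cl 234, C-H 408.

Bonds broken (reactants):
  C-C: 2 × 353 = 706
  C-H: 8 × 408 = 3264
  Cl-Cl: 1 × 234 = 234
  Σ(broken) = 4204 kJ
Bonds formed (products):
  C-C: 2 × 353 = 706
  C-Cl: 1 × 331 = 331
  C-H: 7 × 408 = 2856
  H-Cl: 1 × 444 = 444
  Σ(formed) = 4337 kJ
ΔH = Σ(broken) − Σ(formed) = 4204 − 4337 = −133 kJ

ΔH ≈ −133 kJ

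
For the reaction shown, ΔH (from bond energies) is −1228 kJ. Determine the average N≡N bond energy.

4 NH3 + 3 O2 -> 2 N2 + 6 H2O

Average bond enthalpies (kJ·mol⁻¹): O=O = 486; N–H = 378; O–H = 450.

Let D be the N≡N bond energy.
Σ(broken) = 12×378 + 3×486 = 5994
Σ(formed) = 2×D + 12×450 = 5400 + 2D
ΔH = Σ(broken) − Σ(formed) = (5994) − (5400 + 2D) = +594 − 2D
Setting this equal to −1228 kJ gives 2D = 1822, so D = 911 kJ/mol.

D(N≡N) ≈ 911 kJ/mol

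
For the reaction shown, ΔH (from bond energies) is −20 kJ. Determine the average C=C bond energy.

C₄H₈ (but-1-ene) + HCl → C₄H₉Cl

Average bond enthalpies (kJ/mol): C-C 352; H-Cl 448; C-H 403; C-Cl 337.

Let D be the C=C bond energy.
Σ(broken) = 2×352 + 8×403 + 1×D + 1×448 = 4376 + D
Σ(formed) = 3×352 + 1×337 + 9×403 = 5020
ΔH = Σ(broken) − Σ(formed) = (4376 + D) − (5020) = −644 + D
Setting this equal to −20 kJ gives D = 624 kJ/mol.

D(C=C) ≈ 624 kJ/mol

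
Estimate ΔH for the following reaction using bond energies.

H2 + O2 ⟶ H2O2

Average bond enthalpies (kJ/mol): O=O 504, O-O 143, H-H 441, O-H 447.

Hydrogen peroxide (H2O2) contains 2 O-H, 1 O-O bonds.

ΔH ≈ −92 kJ

Bonds broken (reactants):
  H-H: 1 × 441 = 441
  O=O: 1 × 504 = 504
  Σ(broken) = 945 kJ
Bonds formed (products):
  O-H: 2 × 447 = 894
  O-O: 1 × 143 = 143
  Σ(formed) = 1037 kJ
ΔH = Σ(broken) − Σ(formed) = 945 − 1037 = −92 kJ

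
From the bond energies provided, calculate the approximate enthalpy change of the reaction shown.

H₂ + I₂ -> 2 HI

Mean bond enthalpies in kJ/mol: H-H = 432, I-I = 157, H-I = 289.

Bonds broken (reactants):
  H-H: 1 × 432 = 432
  I-I: 1 × 157 = 157
  Σ(broken) = 589 kJ
Bonds formed (products):
  H-I: 2 × 289 = 578
  Σ(formed) = 578 kJ
ΔH = Σ(broken) − Σ(formed) = 589 − 578 = +11 kJ

ΔH ≈ +11 kJ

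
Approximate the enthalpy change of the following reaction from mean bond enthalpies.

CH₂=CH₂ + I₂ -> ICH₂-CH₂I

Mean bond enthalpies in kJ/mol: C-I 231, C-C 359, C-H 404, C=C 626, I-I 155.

ΔH ≈ −40 kJ

Bonds broken (reactants):
  C-H: 4 × 404 = 1616
  C=C: 1 × 626 = 626
  I-I: 1 × 155 = 155
  Σ(broken) = 2397 kJ
Bonds formed (products):
  C-C: 1 × 359 = 359
  C-H: 4 × 404 = 1616
  C-I: 2 × 231 = 462
  Σ(formed) = 2437 kJ
ΔH = Σ(broken) − Σ(formed) = 2397 − 2437 = −40 kJ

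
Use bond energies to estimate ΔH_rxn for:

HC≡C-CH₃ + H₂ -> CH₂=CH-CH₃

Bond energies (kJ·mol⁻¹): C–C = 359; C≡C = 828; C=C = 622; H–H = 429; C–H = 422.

ΔH ≈ −209 kJ

Bonds broken (reactants):
  C≡C: 1 × 828 = 828
  C–C: 1 × 359 = 359
  C–H: 4 × 422 = 1688
  H–H: 1 × 429 = 429
  Σ(broken) = 3304 kJ
Bonds formed (products):
  C–C: 1 × 359 = 359
  C–H: 6 × 422 = 2532
  C=C: 1 × 622 = 622
  Σ(formed) = 3513 kJ
ΔH = Σ(broken) − Σ(formed) = 3304 − 3513 = −209 kJ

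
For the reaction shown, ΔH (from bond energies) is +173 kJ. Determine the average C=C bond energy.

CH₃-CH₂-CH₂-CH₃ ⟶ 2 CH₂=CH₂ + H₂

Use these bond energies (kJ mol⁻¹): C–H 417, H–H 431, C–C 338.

Let D be the C=C bond energy.
Σ(broken) = 3×338 + 10×417 = 5184
Σ(formed) = 8×417 + 2×D + 1×431 = 3767 + 2D
ΔH = Σ(broken) − Σ(formed) = (5184) − (3767 + 2D) = +1417 − 2D
Setting this equal to +173 kJ gives 2D = 1244, so D = 622 kJ/mol.

D(C=C) ≈ 622 kJ/mol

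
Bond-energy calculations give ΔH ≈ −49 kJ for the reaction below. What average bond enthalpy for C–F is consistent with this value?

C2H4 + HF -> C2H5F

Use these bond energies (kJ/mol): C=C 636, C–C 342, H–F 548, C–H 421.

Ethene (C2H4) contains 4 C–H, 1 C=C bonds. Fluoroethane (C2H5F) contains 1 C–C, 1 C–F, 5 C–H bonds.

Let D be the C–F bond energy.
Σ(broken) = 4×421 + 1×636 + 1×548 = 2868
Σ(formed) = 1×342 + 1×D + 5×421 = 2447 + D
ΔH = Σ(broken) − Σ(formed) = (2868) − (2447 + D) = +421 − D
Setting this equal to −49 kJ gives D = 470 kJ/mol.

D(C–F) ≈ 470 kJ/mol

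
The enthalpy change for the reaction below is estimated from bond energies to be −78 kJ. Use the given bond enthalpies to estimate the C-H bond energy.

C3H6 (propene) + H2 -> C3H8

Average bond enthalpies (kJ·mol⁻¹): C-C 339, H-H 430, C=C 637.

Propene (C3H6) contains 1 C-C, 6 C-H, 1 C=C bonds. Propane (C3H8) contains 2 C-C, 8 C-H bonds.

Let D be the C-H bond energy.
Σ(broken) = 1×339 + 6×D + 1×637 + 1×430 = 1406 + 6D
Σ(formed) = 2×339 + 8×D = 678 + 8D
ΔH = Σ(broken) − Σ(formed) = (1406 + 6D) − (678 + 8D) = +728 − 2D
Setting this equal to −78 kJ gives 2D = 806, so D = 403 kJ/mol.

D(C-H) ≈ 403 kJ/mol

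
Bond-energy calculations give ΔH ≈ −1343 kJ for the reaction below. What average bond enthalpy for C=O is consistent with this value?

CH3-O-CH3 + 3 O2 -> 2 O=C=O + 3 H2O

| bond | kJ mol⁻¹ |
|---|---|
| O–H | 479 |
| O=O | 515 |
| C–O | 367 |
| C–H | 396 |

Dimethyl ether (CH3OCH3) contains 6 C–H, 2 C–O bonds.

Let D be the C=O bond energy.
Σ(broken) = 6×396 + 2×367 + 3×515 = 4655
Σ(formed) = 4×D + 6×479 = 2874 + 4D
ΔH = Σ(broken) − Σ(formed) = (4655) − (2874 + 4D) = +1781 − 4D
Setting this equal to −1343 kJ gives 4D = 3124, so D = 781 kJ/mol.

D(C=O) ≈ 781 kJ/mol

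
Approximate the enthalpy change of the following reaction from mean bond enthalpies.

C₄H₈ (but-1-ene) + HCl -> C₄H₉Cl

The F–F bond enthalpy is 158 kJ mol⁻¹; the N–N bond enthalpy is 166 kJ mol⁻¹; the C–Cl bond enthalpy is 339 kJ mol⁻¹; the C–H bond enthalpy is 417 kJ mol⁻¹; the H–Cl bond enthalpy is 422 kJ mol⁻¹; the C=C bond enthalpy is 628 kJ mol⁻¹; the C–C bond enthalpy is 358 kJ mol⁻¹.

Bonds broken (reactants):
  C–C: 2 × 358 = 716
  C–H: 8 × 417 = 3336
  C=C: 1 × 628 = 628
  H–Cl: 1 × 422 = 422
  Σ(broken) = 5102 kJ
Bonds formed (products):
  C–C: 3 × 358 = 1074
  C–Cl: 1 × 339 = 339
  C–H: 9 × 417 = 3753
  Σ(formed) = 5166 kJ
ΔH = Σ(broken) − Σ(formed) = 5102 − 5166 = −64 kJ

ΔH ≈ −64 kJ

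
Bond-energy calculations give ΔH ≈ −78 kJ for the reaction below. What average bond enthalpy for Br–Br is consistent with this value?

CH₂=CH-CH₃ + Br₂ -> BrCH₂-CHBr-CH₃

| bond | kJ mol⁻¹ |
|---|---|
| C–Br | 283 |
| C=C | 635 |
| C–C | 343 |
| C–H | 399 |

D(Br–Br) ≈ 196 kJ/mol

Let D be the Br–Br bond energy.
Σ(broken) = 1×D + 1×343 + 6×399 + 1×635 = 3372 + D
Σ(formed) = 2×283 + 2×343 + 6×399 = 3646
ΔH = Σ(broken) − Σ(formed) = (3372 + D) − (3646) = −274 + D
Setting this equal to −78 kJ gives D = 196 kJ/mol.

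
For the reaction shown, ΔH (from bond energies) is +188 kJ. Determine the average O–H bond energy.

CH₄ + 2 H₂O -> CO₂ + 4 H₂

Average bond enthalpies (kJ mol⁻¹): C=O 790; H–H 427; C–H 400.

D(O–H) ≈ 469 kJ/mol

Let D be the O–H bond energy.
Σ(broken) = 4×400 + 4×D = 1600 + 4D
Σ(formed) = 2×790 + 4×427 = 3288
ΔH = Σ(broken) − Σ(formed) = (1600 + 4D) − (3288) = −1688 + 4D
Setting this equal to +188 kJ gives 4D = 1876, so D = 469 kJ/mol.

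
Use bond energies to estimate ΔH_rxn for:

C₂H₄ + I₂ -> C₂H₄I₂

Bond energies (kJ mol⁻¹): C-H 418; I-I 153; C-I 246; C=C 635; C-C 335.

Bonds broken (reactants):
  C-H: 4 × 418 = 1672
  C=C: 1 × 635 = 635
  I-I: 1 × 153 = 153
  Σ(broken) = 2460 kJ
Bonds formed (products):
  C-C: 1 × 335 = 335
  C-H: 4 × 418 = 1672
  C-I: 2 × 246 = 492
  Σ(formed) = 2499 kJ
ΔH = Σ(broken) − Σ(formed) = 2460 − 2499 = −39 kJ

ΔH ≈ −39 kJ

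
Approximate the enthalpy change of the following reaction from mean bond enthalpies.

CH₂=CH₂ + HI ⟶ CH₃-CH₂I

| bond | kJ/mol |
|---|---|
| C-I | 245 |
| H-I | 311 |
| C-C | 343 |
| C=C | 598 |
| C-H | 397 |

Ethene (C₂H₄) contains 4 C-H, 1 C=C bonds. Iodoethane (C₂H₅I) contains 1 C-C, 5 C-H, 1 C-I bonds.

ΔH ≈ −76 kJ

Bonds broken (reactants):
  C-H: 4 × 397 = 1588
  C=C: 1 × 598 = 598
  H-I: 1 × 311 = 311
  Σ(broken) = 2497 kJ
Bonds formed (products):
  C-C: 1 × 343 = 343
  C-H: 5 × 397 = 1985
  C-I: 1 × 245 = 245
  Σ(formed) = 2573 kJ
ΔH = Σ(broken) − Σ(formed) = 2497 − 2573 = −76 kJ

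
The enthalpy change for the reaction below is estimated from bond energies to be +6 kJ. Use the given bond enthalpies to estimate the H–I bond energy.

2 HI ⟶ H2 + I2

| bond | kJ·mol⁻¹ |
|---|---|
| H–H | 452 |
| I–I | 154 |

Let D be the H–I bond energy.
Σ(broken) = 2×D = 2D
Σ(formed) = 1×452 + 1×154 = 606
ΔH = Σ(broken) − Σ(formed) = (2D) − (606) = −606 + 2D
Setting this equal to +6 kJ gives 2D = 612, so D = 306 kJ/mol.

D(H–I) ≈ 306 kJ/mol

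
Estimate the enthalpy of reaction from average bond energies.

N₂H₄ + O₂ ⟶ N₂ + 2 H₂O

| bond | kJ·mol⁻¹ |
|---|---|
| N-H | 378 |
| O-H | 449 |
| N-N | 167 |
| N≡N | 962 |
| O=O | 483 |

ΔH ≈ −596 kJ

Bonds broken (reactants):
  N-H: 4 × 378 = 1512
  N-N: 1 × 167 = 167
  O=O: 1 × 483 = 483
  Σ(broken) = 2162 kJ
Bonds formed (products):
  N≡N: 1 × 962 = 962
  O-H: 4 × 449 = 1796
  Σ(formed) = 2758 kJ
ΔH = Σ(broken) − Σ(formed) = 2162 − 2758 = −596 kJ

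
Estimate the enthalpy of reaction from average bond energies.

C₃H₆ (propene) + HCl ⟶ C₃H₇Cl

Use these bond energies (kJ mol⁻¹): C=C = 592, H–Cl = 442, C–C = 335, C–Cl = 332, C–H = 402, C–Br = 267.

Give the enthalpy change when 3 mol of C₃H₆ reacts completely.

ΔH = −105 kJ

Bonds broken (reactants):
  C–C: 1 × 335 = 335
  C–H: 6 × 402 = 2412
  C=C: 1 × 592 = 592
  H–Cl: 1 × 442 = 442
  Σ(broken) = 3781 kJ
Bonds formed (products):
  C–C: 2 × 335 = 670
  C–Cl: 1 × 332 = 332
  C–H: 7 × 402 = 2814
  Σ(formed) = 3816 kJ
ΔH = Σ(broken) − Σ(formed) = 3781 − 3816 = −35 kJ
For 3× the reaction as written: 3 × (−35) = −105 kJ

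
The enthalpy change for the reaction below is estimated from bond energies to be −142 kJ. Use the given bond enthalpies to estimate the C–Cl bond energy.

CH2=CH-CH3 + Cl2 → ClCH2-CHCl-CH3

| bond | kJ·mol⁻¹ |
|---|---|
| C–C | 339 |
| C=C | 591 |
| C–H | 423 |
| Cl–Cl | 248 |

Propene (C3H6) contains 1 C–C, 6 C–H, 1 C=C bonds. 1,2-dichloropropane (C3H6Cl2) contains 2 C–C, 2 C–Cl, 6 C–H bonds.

Let D be the C–Cl bond energy.
Σ(broken) = 1×339 + 6×423 + 1×591 + 1×248 = 3716
Σ(formed) = 2×339 + 2×D + 6×423 = 3216 + 2D
ΔH = Σ(broken) − Σ(formed) = (3716) − (3216 + 2D) = +500 − 2D
Setting this equal to −142 kJ gives 2D = 642, so D = 321 kJ/mol.

D(C–Cl) ≈ 321 kJ/mol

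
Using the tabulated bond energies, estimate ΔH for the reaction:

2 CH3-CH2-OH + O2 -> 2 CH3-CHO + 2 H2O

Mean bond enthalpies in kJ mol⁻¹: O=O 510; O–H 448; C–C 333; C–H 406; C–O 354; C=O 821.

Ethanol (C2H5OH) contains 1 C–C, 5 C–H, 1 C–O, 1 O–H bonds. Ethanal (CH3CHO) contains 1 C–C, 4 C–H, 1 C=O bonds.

ΔH ≈ −508 kJ

Bonds broken (reactants):
  C–C: 2 × 333 = 666
  C–H: 10 × 406 = 4060
  C–O: 2 × 354 = 708
  O–H: 2 × 448 = 896
  O=O: 1 × 510 = 510
  Σ(broken) = 6840 kJ
Bonds formed (products):
  C–C: 2 × 333 = 666
  C–H: 8 × 406 = 3248
  C=O: 2 × 821 = 1642
  O–H: 4 × 448 = 1792
  Σ(formed) = 7348 kJ
ΔH = Σ(broken) − Σ(formed) = 6840 − 7348 = −508 kJ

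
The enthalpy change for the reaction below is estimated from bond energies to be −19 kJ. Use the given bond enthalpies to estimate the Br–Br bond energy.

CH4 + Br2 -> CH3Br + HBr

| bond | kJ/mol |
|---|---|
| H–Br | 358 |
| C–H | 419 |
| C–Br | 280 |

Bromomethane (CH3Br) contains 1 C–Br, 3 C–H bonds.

D(Br–Br) ≈ 200 kJ/mol

Let D be the Br–Br bond energy.
Σ(broken) = 1×D + 4×419 = 1676 + D
Σ(formed) = 1×280 + 3×419 + 1×358 = 1895
ΔH = Σ(broken) − Σ(formed) = (1676 + D) − (1895) = −219 + D
Setting this equal to −19 kJ gives D = 200 kJ/mol.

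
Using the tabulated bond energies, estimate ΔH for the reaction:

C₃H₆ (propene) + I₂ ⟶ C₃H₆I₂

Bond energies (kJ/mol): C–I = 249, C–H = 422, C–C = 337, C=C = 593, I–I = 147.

Bonds broken (reactants):
  C–C: 1 × 337 = 337
  C–H: 6 × 422 = 2532
  C=C: 1 × 593 = 593
  I–I: 1 × 147 = 147
  Σ(broken) = 3609 kJ
Bonds formed (products):
  C–C: 2 × 337 = 674
  C–H: 6 × 422 = 2532
  C–I: 2 × 249 = 498
  Σ(formed) = 3704 kJ
ΔH = Σ(broken) − Σ(formed) = 3609 − 3704 = −95 kJ

ΔH ≈ −95 kJ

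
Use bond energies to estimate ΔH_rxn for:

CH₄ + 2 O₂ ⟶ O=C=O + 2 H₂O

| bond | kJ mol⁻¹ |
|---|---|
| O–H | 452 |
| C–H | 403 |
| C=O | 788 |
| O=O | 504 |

ΔH ≈ −764 kJ

Bonds broken (reactants):
  C–H: 4 × 403 = 1612
  O=O: 2 × 504 = 1008
  Σ(broken) = 2620 kJ
Bonds formed (products):
  C=O: 2 × 788 = 1576
  O–H: 4 × 452 = 1808
  Σ(formed) = 3384 kJ
ΔH = Σ(broken) − Σ(formed) = 2620 − 3384 = −764 kJ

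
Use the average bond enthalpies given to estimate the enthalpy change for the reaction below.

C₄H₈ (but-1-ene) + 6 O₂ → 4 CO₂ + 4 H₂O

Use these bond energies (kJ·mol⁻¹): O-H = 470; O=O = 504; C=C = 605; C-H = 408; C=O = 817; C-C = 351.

Bonds broken (reactants):
  C-C: 2 × 351 = 702
  C-H: 8 × 408 = 3264
  C=C: 1 × 605 = 605
  O=O: 6 × 504 = 3024
  Σ(broken) = 7595 kJ
Bonds formed (products):
  C=O: 8 × 817 = 6536
  O-H: 8 × 470 = 3760
  Σ(formed) = 10296 kJ
ΔH = Σ(broken) − Σ(formed) = 7595 − 10296 = −2701 kJ

ΔH ≈ −2701 kJ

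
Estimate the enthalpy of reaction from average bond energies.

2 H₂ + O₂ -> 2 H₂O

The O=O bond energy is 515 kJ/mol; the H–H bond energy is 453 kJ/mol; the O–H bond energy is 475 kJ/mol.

Bonds broken (reactants):
  H–H: 2 × 453 = 906
  O=O: 1 × 515 = 515
  Σ(broken) = 1421 kJ
Bonds formed (products):
  O–H: 4 × 475 = 1900
  Σ(formed) = 1900 kJ
ΔH = Σ(broken) − Σ(formed) = 1421 − 1900 = −479 kJ

ΔH ≈ −479 kJ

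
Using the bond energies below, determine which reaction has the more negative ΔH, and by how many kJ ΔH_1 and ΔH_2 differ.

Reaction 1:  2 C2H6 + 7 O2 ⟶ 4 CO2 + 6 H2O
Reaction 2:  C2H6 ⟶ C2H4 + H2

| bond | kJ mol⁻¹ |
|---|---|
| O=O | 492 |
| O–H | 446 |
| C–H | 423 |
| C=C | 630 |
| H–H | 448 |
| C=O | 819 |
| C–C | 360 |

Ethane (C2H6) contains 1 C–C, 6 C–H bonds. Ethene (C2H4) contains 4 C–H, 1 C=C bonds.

Reaction 1:
  Bonds broken (reactants):
    C–C: 2 × 360 = 720
    C–H: 12 × 423 = 5076
    O=O: 7 × 492 = 3444
    Σ(broken) = 9240 kJ
  Bonds formed (products):
    C=O: 8 × 819 = 6552
    O–H: 12 × 446 = 5352
    Σ(formed) = 11904 kJ
  ΔH_1 = 9240 − 11904 = −2664 kJ
Reaction 2:
  Bonds broken (reactants):
    C–C: 1 × 360 = 360
    C–H: 6 × 423 = 2538
    Σ(broken) = 2898 kJ
  Bonds formed (products):
    C–H: 4 × 423 = 1692
    C=C: 1 × 630 = 630
    H–H: 1 × 448 = 448
    Σ(formed) = 2770 kJ
  ΔH_2 = 2898 − 2770 = +128 kJ
ΔH_1 − ΔH_2 = −2792 kJ, so reaction 1 has the more negative ΔH; |ΔH_1 − ΔH_2| = 2792 kJ.

Reaction 1, by 2792 kJ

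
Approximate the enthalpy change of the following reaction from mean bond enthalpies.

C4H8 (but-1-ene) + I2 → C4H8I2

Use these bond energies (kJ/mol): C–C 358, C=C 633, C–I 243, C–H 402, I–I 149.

Bonds broken (reactants):
  C–C: 2 × 358 = 716
  C–H: 8 × 402 = 3216
  C=C: 1 × 633 = 633
  I–I: 1 × 149 = 149
  Σ(broken) = 4714 kJ
Bonds formed (products):
  C–C: 3 × 358 = 1074
  C–H: 8 × 402 = 3216
  C–I: 2 × 243 = 486
  Σ(formed) = 4776 kJ
ΔH = Σ(broken) − Σ(formed) = 4714 − 4776 = −62 kJ

ΔH ≈ −62 kJ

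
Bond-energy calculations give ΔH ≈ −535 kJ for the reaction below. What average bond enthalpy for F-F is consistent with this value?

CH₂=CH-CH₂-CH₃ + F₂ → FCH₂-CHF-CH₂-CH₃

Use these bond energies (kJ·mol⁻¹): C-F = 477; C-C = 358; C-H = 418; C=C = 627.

D(F-F) ≈ 150 kJ/mol

Let D be the F-F bond energy.
Σ(broken) = 2×358 + 8×418 + 1×627 + 1×D = 4687 + D
Σ(formed) = 3×358 + 2×477 + 8×418 = 5372
ΔH = Σ(broken) − Σ(formed) = (4687 + D) − (5372) = −685 + D
Setting this equal to −535 kJ gives D = 150 kJ/mol.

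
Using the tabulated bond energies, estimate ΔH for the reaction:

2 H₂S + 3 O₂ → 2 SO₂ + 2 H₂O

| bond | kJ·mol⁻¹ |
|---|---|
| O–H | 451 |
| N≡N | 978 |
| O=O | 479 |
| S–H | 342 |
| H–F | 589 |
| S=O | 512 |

ΔH ≈ −1047 kJ

Bonds broken (reactants):
  O=O: 3 × 479 = 1437
  S–H: 4 × 342 = 1368
  Σ(broken) = 2805 kJ
Bonds formed (products):
  O–H: 4 × 451 = 1804
  S=O: 4 × 512 = 2048
  Σ(formed) = 3852 kJ
ΔH = Σ(broken) − Σ(formed) = 2805 − 3852 = −1047 kJ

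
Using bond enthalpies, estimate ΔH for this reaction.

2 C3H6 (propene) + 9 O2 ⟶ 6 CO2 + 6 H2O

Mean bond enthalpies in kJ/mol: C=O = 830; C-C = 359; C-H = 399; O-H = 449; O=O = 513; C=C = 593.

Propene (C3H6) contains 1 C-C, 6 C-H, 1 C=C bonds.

ΔH ≈ −4039 kJ

Bonds broken (reactants):
  C-C: 2 × 359 = 718
  C-H: 12 × 399 = 4788
  C=C: 2 × 593 = 1186
  O=O: 9 × 513 = 4617
  Σ(broken) = 11309 kJ
Bonds formed (products):
  C=O: 12 × 830 = 9960
  O-H: 12 × 449 = 5388
  Σ(formed) = 15348 kJ
ΔH = Σ(broken) − Σ(formed) = 11309 − 15348 = −4039 kJ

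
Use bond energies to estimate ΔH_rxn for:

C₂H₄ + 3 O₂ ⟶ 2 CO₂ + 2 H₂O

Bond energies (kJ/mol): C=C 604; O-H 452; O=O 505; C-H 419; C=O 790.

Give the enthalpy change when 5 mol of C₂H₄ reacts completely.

ΔH = −5865 kJ

Bonds broken (reactants):
  C-H: 4 × 419 = 1676
  C=C: 1 × 604 = 604
  O=O: 3 × 505 = 1515
  Σ(broken) = 3795 kJ
Bonds formed (products):
  C=O: 4 × 790 = 3160
  O-H: 4 × 452 = 1808
  Σ(formed) = 4968 kJ
ΔH = Σ(broken) − Σ(formed) = 3795 − 4968 = −1173 kJ
For 5× the reaction as written: 5 × (−1173) = −5865 kJ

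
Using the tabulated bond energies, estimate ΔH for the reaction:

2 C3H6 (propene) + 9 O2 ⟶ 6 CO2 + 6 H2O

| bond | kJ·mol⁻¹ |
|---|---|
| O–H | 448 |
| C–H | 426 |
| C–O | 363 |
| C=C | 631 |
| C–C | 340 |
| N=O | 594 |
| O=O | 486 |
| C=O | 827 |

ΔH ≈ −3872 kJ

Bonds broken (reactants):
  C–C: 2 × 340 = 680
  C–H: 12 × 426 = 5112
  C=C: 2 × 631 = 1262
  O=O: 9 × 486 = 4374
  Σ(broken) = 11428 kJ
Bonds formed (products):
  C=O: 12 × 827 = 9924
  O–H: 12 × 448 = 5376
  Σ(formed) = 15300 kJ
ΔH = Σ(broken) − Σ(formed) = 11428 − 15300 = −3872 kJ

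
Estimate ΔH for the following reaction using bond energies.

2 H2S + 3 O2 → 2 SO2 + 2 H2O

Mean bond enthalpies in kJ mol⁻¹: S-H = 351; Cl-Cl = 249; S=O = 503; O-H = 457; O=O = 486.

ΔH ≈ −978 kJ

Bonds broken (reactants):
  O=O: 3 × 486 = 1458
  S-H: 4 × 351 = 1404
  Σ(broken) = 2862 kJ
Bonds formed (products):
  O-H: 4 × 457 = 1828
  S=O: 4 × 503 = 2012
  Σ(formed) = 3840 kJ
ΔH = Σ(broken) − Σ(formed) = 2862 − 3840 = −978 kJ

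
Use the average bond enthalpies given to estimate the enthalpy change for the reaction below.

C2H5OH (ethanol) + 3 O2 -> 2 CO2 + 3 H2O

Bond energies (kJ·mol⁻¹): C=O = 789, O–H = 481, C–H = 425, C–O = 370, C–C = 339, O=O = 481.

ΔH ≈ −1284 kJ

Bonds broken (reactants):
  C–C: 1 × 339 = 339
  C–H: 5 × 425 = 2125
  C–O: 1 × 370 = 370
  O–H: 1 × 481 = 481
  O=O: 3 × 481 = 1443
  Σ(broken) = 4758 kJ
Bonds formed (products):
  C=O: 4 × 789 = 3156
  O–H: 6 × 481 = 2886
  Σ(formed) = 6042 kJ
ΔH = Σ(broken) − Σ(formed) = 4758 − 6042 = −1284 kJ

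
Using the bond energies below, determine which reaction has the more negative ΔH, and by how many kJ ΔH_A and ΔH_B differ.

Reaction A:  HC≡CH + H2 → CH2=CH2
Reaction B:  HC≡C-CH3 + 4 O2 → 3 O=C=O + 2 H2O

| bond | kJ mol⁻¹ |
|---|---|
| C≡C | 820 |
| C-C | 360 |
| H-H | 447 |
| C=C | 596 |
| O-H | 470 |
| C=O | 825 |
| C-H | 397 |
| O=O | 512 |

Reaction A:
  Bonds broken (reactants):
    C≡C: 1 × 820 = 820
    C-H: 2 × 397 = 794
    H-H: 1 × 447 = 447
    Σ(broken) = 2061 kJ
  Bonds formed (products):
    C-H: 4 × 397 = 1588
    C=C: 1 × 596 = 596
    Σ(formed) = 2184 kJ
  ΔH_A = 2061 − 2184 = −123 kJ
Reaction B:
  Bonds broken (reactants):
    C≡C: 1 × 820 = 820
    C-C: 1 × 360 = 360
    C-H: 4 × 397 = 1588
    O=O: 4 × 512 = 2048
    Σ(broken) = 4816 kJ
  Bonds formed (products):
    C=O: 6 × 825 = 4950
    O-H: 4 × 470 = 1880
    Σ(formed) = 6830 kJ
  ΔH_B = 4816 − 6830 = −2014 kJ
ΔH_A − ΔH_B = +1891 kJ, so reaction B has the more negative ΔH; |ΔH_A − ΔH_B| = 1891 kJ.

Reaction B, by 1891 kJ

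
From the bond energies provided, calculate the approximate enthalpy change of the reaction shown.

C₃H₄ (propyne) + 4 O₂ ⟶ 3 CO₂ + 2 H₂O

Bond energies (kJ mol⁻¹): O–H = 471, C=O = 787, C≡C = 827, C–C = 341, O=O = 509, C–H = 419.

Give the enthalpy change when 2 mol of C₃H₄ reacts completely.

ΔH = −3452 kJ

Bonds broken (reactants):
  C≡C: 1 × 827 = 827
  C–C: 1 × 341 = 341
  C–H: 4 × 419 = 1676
  O=O: 4 × 509 = 2036
  Σ(broken) = 4880 kJ
Bonds formed (products):
  C=O: 6 × 787 = 4722
  O–H: 4 × 471 = 1884
  Σ(formed) = 6606 kJ
ΔH = Σ(broken) − Σ(formed) = 4880 − 6606 = −1726 kJ
For 2× the reaction as written: 2 × (−1726) = −3452 kJ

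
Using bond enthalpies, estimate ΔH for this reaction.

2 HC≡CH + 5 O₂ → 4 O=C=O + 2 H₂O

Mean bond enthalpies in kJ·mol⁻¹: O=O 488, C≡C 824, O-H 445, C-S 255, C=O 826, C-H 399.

ΔH ≈ −2704 kJ

Bonds broken (reactants):
  C≡C: 2 × 824 = 1648
  C-H: 4 × 399 = 1596
  O=O: 5 × 488 = 2440
  Σ(broken) = 5684 kJ
Bonds formed (products):
  C=O: 8 × 826 = 6608
  O-H: 4 × 445 = 1780
  Σ(formed) = 8388 kJ
ΔH = Σ(broken) − Σ(formed) = 5684 − 8388 = −2704 kJ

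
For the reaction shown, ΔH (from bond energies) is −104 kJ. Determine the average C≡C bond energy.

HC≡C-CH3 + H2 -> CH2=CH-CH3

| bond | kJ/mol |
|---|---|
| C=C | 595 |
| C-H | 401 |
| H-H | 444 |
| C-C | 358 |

D(C≡C) ≈ 849 kJ/mol

Let D be the C≡C bond energy.
Σ(broken) = 1×D + 1×358 + 4×401 + 1×444 = 2406 + D
Σ(formed) = 1×358 + 6×401 + 1×595 = 3359
ΔH = Σ(broken) − Σ(formed) = (2406 + D) − (3359) = −953 + D
Setting this equal to −104 kJ gives D = 849 kJ/mol.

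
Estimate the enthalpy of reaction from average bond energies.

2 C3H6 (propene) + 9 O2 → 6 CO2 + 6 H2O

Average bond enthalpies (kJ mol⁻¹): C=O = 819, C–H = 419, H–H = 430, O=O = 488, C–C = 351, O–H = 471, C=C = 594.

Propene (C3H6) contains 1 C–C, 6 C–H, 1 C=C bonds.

ΔH ≈ −4170 kJ

Bonds broken (reactants):
  C–C: 2 × 351 = 702
  C–H: 12 × 419 = 5028
  C=C: 2 × 594 = 1188
  O=O: 9 × 488 = 4392
  Σ(broken) = 11310 kJ
Bonds formed (products):
  C=O: 12 × 819 = 9828
  O–H: 12 × 471 = 5652
  Σ(formed) = 15480 kJ
ΔH = Σ(broken) − Σ(formed) = 11310 − 15480 = −4170 kJ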